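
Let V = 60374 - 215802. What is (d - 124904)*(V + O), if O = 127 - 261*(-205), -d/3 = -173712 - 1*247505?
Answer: -115919889612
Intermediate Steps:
d = 1263651 (d = -3*(-173712 - 1*247505) = -3*(-173712 - 247505) = -3*(-421217) = 1263651)
V = -155428
O = 53632 (O = 127 + 53505 = 53632)
(d - 124904)*(V + O) = (1263651 - 124904)*(-155428 + 53632) = 1138747*(-101796) = -115919889612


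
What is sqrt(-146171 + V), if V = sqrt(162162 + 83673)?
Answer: sqrt(-146171 + 9*sqrt(3035)) ≈ 381.67*I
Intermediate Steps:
V = 9*sqrt(3035) (V = sqrt(245835) = 9*sqrt(3035) ≈ 495.82)
sqrt(-146171 + V) = sqrt(-146171 + 9*sqrt(3035))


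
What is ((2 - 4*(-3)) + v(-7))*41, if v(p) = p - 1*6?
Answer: 41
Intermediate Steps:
v(p) = -6 + p (v(p) = p - 6 = -6 + p)
((2 - 4*(-3)) + v(-7))*41 = ((2 - 4*(-3)) + (-6 - 7))*41 = ((2 + 12) - 13)*41 = (14 - 13)*41 = 1*41 = 41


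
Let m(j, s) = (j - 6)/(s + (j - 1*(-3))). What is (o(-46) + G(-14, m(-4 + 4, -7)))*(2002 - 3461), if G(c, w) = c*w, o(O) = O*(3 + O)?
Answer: -2855263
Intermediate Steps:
m(j, s) = (-6 + j)/(3 + j + s) (m(j, s) = (-6 + j)/(s + (j + 3)) = (-6 + j)/(s + (3 + j)) = (-6 + j)/(3 + j + s))
(o(-46) + G(-14, m(-4 + 4, -7)))*(2002 - 3461) = (-46*(3 - 46) - 14*(-6 + (-4 + 4))/(3 + (-4 + 4) - 7))*(2002 - 3461) = (-46*(-43) - 14*(-6 + 0)/(3 + 0 - 7))*(-1459) = (1978 - 14*(-6)/(-4))*(-1459) = (1978 - (-7)*(-6)/2)*(-1459) = (1978 - 14*3/2)*(-1459) = (1978 - 21)*(-1459) = 1957*(-1459) = -2855263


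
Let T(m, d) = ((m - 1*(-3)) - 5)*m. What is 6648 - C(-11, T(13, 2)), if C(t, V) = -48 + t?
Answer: 6707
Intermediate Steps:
T(m, d) = m*(-2 + m) (T(m, d) = ((m + 3) - 5)*m = ((3 + m) - 5)*m = (-2 + m)*m = m*(-2 + m))
6648 - C(-11, T(13, 2)) = 6648 - (-48 - 11) = 6648 - 1*(-59) = 6648 + 59 = 6707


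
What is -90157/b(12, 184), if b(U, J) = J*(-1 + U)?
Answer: -90157/2024 ≈ -44.544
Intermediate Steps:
-90157/b(12, 184) = -90157*1/(184*(-1 + 12)) = -90157/(184*11) = -90157/2024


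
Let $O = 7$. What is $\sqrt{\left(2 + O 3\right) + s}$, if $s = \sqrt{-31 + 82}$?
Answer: $\sqrt{23 + \sqrt{51}} \approx 5.4901$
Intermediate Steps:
$s = \sqrt{51} \approx 7.1414$
$\sqrt{\left(2 + O 3\right) + s} = \sqrt{\left(2 + 7 \cdot 3\right) + \sqrt{51}} = \sqrt{\left(2 + 21\right) + \sqrt{51}} = \sqrt{23 + \sqrt{51}}$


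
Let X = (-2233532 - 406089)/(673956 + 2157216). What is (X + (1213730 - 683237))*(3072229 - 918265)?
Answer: 269589108984547975/235931 ≈ 1.1427e+12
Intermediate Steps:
X = -2639621/2831172 ≈ -0.93234
(X + (1213730 - 683237))*(3072229 - 918265) = (-2639621/2831172 + (1213730 - 683237))*(3072229 - 918265) = (-2639621/2831172 + 530493)*2153964 = (1501914288175/2831172)*2153964 = 269589108984547975/235931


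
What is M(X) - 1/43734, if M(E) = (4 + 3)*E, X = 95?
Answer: 29083109/43734 ≈ 665.00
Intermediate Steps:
M(E) = 7*E
M(X) - 1/43734 = 7*95 - 1/43734 = 665 - 1*1/43734 = 665 - 1/43734 = 29083109/43734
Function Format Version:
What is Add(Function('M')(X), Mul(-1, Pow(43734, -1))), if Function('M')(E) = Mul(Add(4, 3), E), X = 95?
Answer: Rational(29083109, 43734) ≈ 665.00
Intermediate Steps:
Function('M')(E) = Mul(7, E)
Add(Function('M')(X), Mul(-1, Pow(43734, -1))) = Add(Mul(7, 95), Mul(-1, Pow(43734, -1))) = Add(665, Mul(-1, Rational(1, 43734))) = Add(665, Rational(-1, 43734)) = Rational(29083109, 43734)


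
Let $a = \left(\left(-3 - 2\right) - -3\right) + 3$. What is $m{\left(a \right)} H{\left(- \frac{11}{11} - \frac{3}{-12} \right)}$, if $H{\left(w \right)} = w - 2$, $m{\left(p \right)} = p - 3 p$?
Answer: $\frac{11}{2} \approx 5.5$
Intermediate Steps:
$a = 1$ ($a = \left(\left(-3 - 2\right) + 3\right) + 3 = \left(-5 + 3\right) + 3 = -2 + 3 = 1$)
$m{\left(p \right)} = - 2 p$
$H{\left(w \right)} = -2 + w$ ($H{\left(w \right)} = w - 2 = -2 + w$)
$m{\left(a \right)} H{\left(- \frac{11}{11} - \frac{3}{-12} \right)} = \left(-2\right) 1 \left(-2 - \left(1 - \frac{1}{4}\right)\right) = - 2 \left(-2 - \frac{3}{4}\right) = \left(-2\right) \left(- \frac{11}{4}\right) = \frac{11}{2}$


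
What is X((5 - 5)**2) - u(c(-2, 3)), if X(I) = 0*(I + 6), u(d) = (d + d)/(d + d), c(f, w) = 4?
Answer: -1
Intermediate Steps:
u(d) = 1 (u(d) = (2*d)/((2*d)) = (2*d)*(1/(2*d)) = 1)
X(I) = 0 (X(I) = 0*(6 + I) = 0)
X((5 - 5)**2) - u(c(-2, 3)) = 0 - 1*1 = 0 - 1 = -1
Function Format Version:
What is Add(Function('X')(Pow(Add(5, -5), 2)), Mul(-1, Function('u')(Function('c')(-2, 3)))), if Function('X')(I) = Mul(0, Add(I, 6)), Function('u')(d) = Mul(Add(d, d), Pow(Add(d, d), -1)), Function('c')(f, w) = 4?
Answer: -1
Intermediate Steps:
Function('u')(d) = 1 (Function('u')(d) = Mul(Mul(2, d), Pow(Mul(2, d), -1)) = Mul(Mul(2, d), Mul(Rational(1, 2), Pow(d, -1))) = 1)
Function('X')(I) = 0 (Function('X')(I) = Mul(0, Add(6, I)) = 0)
Add(Function('X')(Pow(Add(5, -5), 2)), Mul(-1, Function('u')(Function('c')(-2, 3)))) = Add(0, Mul(-1, 1)) = Add(0, -1) = -1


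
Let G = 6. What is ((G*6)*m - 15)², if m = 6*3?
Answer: 400689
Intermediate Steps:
m = 18
((G*6)*m - 15)² = ((6*6)*18 - 15)² = (36*18 - 15)² = (648 - 15)² = 633² = 400689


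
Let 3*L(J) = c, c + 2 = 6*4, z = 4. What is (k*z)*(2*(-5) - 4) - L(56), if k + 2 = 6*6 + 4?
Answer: -6406/3 ≈ -2135.3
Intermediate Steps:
k = 38 (k = -2 + (6*6 + 4) = -2 + (36 + 4) = -2 + 40 = 38)
c = 22 (c = -2 + 6*4 = -2 + 24 = 22)
L(J) = 22/3 (L(J) = (1/3)*22 = 22/3)
(k*z)*(2*(-5) - 4) - L(56) = (38*4)*(2*(-5) - 4) - 1*22/3 = 152*(-10 - 4) - 22/3 = 152*(-14) - 22/3 = -2128 - 22/3 = -6406/3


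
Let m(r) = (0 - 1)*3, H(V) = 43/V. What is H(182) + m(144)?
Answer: -503/182 ≈ -2.7637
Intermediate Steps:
m(r) = -3 (m(r) = -1*3 = -3)
H(182) + m(144) = 43/182 - 3 = -503/182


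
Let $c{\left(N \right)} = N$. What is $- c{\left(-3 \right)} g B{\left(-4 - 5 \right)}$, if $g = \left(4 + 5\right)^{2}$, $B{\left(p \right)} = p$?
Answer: $-2187$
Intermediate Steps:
$g = 81$ ($g = 9^{2} = 81$)
$- c{\left(-3 \right)} g B{\left(-4 - 5 \right)} = - \left(-3\right) 81 \left(-4 - 5\right) = - \left(-243\right) \left(-9\right) = \left(-1\right) 2187 = -2187$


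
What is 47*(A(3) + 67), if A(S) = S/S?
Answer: 3196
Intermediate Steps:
A(S) = 1
47*(A(3) + 67) = 47*(1 + 67) = 47*68 = 3196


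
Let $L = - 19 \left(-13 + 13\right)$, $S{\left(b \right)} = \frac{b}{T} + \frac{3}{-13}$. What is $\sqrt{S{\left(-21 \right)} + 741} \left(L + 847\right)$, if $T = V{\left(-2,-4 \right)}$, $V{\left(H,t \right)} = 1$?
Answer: $\frac{847 \sqrt{121641}}{13} \approx 22724.0$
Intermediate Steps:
$T = 1$
$S{\left(b \right)} = - \frac{3}{13} + b$ ($S{\left(b \right)} = \frac{b}{1} + \frac{3}{-13} = b 1 + 3 \left(- \frac{1}{13}\right) = b - \frac{3}{13} = - \frac{3}{13} + b$)
$L = 0$ ($L = \left(-19\right) 0 = 0$)
$\sqrt{S{\left(-21 \right)} + 741} \left(L + 847\right) = \sqrt{\left(- \frac{3}{13} - 21\right) + 741} \left(0 + 847\right) = \sqrt{- \frac{276}{13} + 741} \cdot 847 = \sqrt{\frac{9357}{13}} \cdot 847 = \frac{\sqrt{121641}}{13} \cdot 847 = \frac{847 \sqrt{121641}}{13}$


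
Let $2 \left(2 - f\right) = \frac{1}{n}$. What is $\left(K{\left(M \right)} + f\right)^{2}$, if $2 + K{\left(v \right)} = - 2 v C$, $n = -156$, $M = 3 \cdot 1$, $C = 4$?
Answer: $\frac{56055169}{97344} \approx 575.85$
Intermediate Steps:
$M = 3$
$K{\left(v \right)} = -2 - 8 v$ ($K{\left(v \right)} = -2 + - 2 v 4 = -2 - 8 v$)
$f = \frac{625}{312}$ ($f = 2 - \frac{1}{2 \left(-156\right)} = 2 - - \frac{1}{312} = 2 + \frac{1}{312} = \frac{625}{312} \approx 2.0032$)
$\left(K{\left(M \right)} + f\right)^{2} = \left(\left(-2 - 24\right) + \frac{625}{312}\right)^{2} = \left(-26 + \frac{625}{312}\right)^{2} = \left(- \frac{7487}{312}\right)^{2} = \frac{56055169}{97344}$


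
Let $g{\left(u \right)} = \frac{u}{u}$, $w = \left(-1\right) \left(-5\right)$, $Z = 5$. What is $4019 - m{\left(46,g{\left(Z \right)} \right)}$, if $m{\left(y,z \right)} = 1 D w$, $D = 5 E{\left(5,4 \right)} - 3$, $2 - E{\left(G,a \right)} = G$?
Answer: $4109$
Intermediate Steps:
$E{\left(G,a \right)} = 2 - G$
$D = -18$ ($D = 5 \left(2 - 5\right) - 3 = 5 \left(-3\right) - 3 = -15 - 3 = -18$)
$w = 5$
$g{\left(u \right)} = 1$
$m{\left(y,z \right)} = -90$ ($m{\left(y,z \right)} = 1 \left(-18\right) 5 = \left(-18\right) 5 = -90$)
$4019 - m{\left(46,g{\left(Z \right)} \right)} = 4019 - -90 = 4019 + 90 = 4109$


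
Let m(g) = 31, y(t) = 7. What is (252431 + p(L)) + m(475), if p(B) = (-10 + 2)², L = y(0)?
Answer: 252526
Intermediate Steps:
L = 7
p(B) = 64 (p(B) = (-8)² = 64)
(252431 + p(L)) + m(475) = (252431 + 64) + 31 = 252495 + 31 = 252526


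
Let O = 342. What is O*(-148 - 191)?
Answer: -115938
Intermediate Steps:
O*(-148 - 191) = 342*(-148 - 191) = 342*(-339) = -115938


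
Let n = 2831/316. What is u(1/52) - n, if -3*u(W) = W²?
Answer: -5741347/640848 ≈ -8.9590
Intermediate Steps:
u(W) = -W²/3
n = 2831/316 (n = 2831*(1/316) = 2831/316 ≈ 8.9589)
u(1/52) - n = -(1/52)²/3 - 1*2831/316 = -(1/52)²/3 - 2831/316 = -⅓*1/2704 - 2831/316 = -1/8112 - 2831/316 = -5741347/640848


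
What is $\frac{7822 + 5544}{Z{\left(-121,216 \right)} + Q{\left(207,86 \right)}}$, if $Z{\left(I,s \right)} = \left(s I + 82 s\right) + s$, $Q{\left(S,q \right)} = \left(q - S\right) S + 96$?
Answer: $- \frac{13366}{33159} \approx -0.40309$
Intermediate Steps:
$Q{\left(S,q \right)} = 96 + S \left(q - S\right)$ ($Q{\left(S,q \right)} = S \left(q - S\right) + 96 = 96 + S \left(q - S\right)$)
$Z{\left(I,s \right)} = 83 s + I s$ ($Z{\left(I,s \right)} = \left(I s + 82 s\right) + s = \left(82 s + I s\right) + s = 83 s + I s$)
$\frac{7822 + 5544}{Z{\left(-121,216 \right)} + Q{\left(207,86 \right)}} = \frac{7822 + 5544}{216 \left(83 - 121\right) + \left(96 - 207^{2} + 207 \cdot 86\right)} = \frac{13366}{216 \left(-38\right) + \left(96 - 42849 + 17802\right)} = \frac{13366}{-8208 + \left(96 - 42849 + 17802\right)} = \frac{13366}{-8208 - 24951} = \frac{13366}{-33159} = 13366 \left(- \frac{1}{33159}\right) = - \frac{13366}{33159}$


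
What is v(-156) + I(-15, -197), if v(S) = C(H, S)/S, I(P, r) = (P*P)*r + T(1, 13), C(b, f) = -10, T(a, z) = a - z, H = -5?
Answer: -3458281/78 ≈ -44337.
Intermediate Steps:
I(P, r) = -12 + r*P**2 (I(P, r) = (P*P)*r + (1 - 1*13) = P**2*r + (1 - 13) = r*P**2 - 12 = -12 + r*P**2)
v(S) = -10/S
v(-156) + I(-15, -197) = -10/(-156) + (-12 - 197*(-15)**2) = -10*(-1/156) + (-12 - 197*225) = 5/78 + (-12 - 44325) = 5/78 - 44337 = -3458281/78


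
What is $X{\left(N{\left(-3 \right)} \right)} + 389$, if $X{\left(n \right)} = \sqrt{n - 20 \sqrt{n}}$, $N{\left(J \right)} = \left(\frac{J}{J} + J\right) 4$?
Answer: $389 + 2 \sqrt{-2 - 10 i \sqrt{2}} \approx 393.96 - 5.7066 i$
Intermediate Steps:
$N{\left(J \right)} = 4 + 4 J$ ($N{\left(J \right)} = \left(1 + J\right) 4 = 4 + 4 J$)
$X{\left(N{\left(-3 \right)} \right)} + 389 = \sqrt{\left(4 + 4 \left(-3\right)\right) - 20 \sqrt{4 + 4 \left(-3\right)}} + 389 = \sqrt{\left(4 - 12\right) - 20 \sqrt{4 - 12}} + 389 = \sqrt{-8 - 20 \sqrt{-8}} + 389 = \sqrt{-8 - 20 \cdot 2 i \sqrt{2}} + 389 = \sqrt{-8 - 40 i \sqrt{2}} + 389 = 389 + \sqrt{-8 - 40 i \sqrt{2}}$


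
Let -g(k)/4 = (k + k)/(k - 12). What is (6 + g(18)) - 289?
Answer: -307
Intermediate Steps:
g(k) = -8*k/(-12 + k) (g(k) = -4*(k + k)/(k - 12) = -4*2*k/(-12 + k) = -8*k/(-12 + k))
(6 + g(18)) - 289 = (6 - 8*18/(-12 + 18)) - 289 = (6 - 8*18/6) - 289 = (6 - 8*18*⅙) - 289 = (6 - 24) - 289 = -18 - 289 = -307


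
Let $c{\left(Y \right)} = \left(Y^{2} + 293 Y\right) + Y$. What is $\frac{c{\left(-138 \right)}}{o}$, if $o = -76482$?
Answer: $\frac{1196}{4249} \approx 0.28148$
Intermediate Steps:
$c{\left(Y \right)} = Y^{2} + 294 Y$
$\frac{c{\left(-138 \right)}}{o} = \frac{\left(-138\right) \left(294 - 138\right)}{-76482} = \left(-138\right) 156 \left(- \frac{1}{76482}\right) = \left(-21528\right) \left(- \frac{1}{76482}\right) = \frac{1196}{4249}$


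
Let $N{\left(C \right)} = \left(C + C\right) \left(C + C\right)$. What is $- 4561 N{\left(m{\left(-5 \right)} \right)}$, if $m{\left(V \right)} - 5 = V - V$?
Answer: $-456100$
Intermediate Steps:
$m{\left(V \right)} = 5$ ($m{\left(V \right)} = 5 + \left(V - V\right) = 5 + 0 = 5$)
$N{\left(C \right)} = 4 C^{2}$ ($N{\left(C \right)} = 2 C 2 C = 4 C^{2}$)
$- 4561 N{\left(m{\left(-5 \right)} \right)} = - 4561 \cdot 4 \cdot 5^{2} = - 4561 \cdot 4 \cdot 25 = \left(-4561\right) 100 = -456100$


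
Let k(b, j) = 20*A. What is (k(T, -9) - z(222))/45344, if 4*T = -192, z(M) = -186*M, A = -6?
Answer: 10293/11336 ≈ 0.90799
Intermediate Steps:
T = -48 (T = (¼)*(-192) = -48)
k(b, j) = -120 (k(b, j) = 20*(-6) = -120)
(k(T, -9) - z(222))/45344 = (-120 - (-186)*222)/45344 = (-120 - 1*(-41292))*(1/45344) = (-120 + 41292)*(1/45344) = 41172*(1/45344) = 10293/11336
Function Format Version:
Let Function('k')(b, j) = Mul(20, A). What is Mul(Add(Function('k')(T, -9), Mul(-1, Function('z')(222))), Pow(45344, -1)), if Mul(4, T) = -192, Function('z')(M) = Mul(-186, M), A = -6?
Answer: Rational(10293, 11336) ≈ 0.90799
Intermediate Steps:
T = -48 (T = Mul(Rational(1, 4), -192) = -48)
Function('k')(b, j) = -120 (Function('k')(b, j) = Mul(20, -6) = -120)
Mul(Add(Function('k')(T, -9), Mul(-1, Function('z')(222))), Pow(45344, -1)) = Mul(Add(-120, Mul(-1, Mul(-186, 222))), Pow(45344, -1)) = Mul(Add(-120, Mul(-1, -41292)), Rational(1, 45344)) = Mul(Add(-120, 41292), Rational(1, 45344)) = Mul(41172, Rational(1, 45344)) = Rational(10293, 11336)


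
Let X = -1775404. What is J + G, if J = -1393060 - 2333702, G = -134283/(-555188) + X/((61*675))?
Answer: -85194259715109227/22859865900 ≈ -3.7268e+6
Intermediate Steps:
G = -980153893427/22859865900 (G = -134283/(-555188) - 1775404/(61*675) = -134283*(-1/555188) - 1775404/41175 = 134283/555188 - 1775404*1/41175 = 134283/555188 - 1775404/41175 = -980153893427/22859865900 ≈ -42.877)
J = -3726762
J + G = -3726762 - 980153893427/22859865900 = -85194259715109227/22859865900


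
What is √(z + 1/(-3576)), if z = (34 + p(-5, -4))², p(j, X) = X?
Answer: √2877248706/1788 ≈ 30.000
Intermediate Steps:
z = 900 (z = (34 - 4)² = 30² = 900)
√(z + 1/(-3576)) = √(900 + 1/(-3576)) = √(900 - 1/3576) = √(3218399/3576) = √2877248706/1788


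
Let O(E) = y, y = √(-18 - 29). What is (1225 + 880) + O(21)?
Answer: 2105 + I*√47 ≈ 2105.0 + 6.8557*I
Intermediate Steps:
y = I*√47 (y = √(-47) = I*√47 ≈ 6.8557*I)
O(E) = I*√47
(1225 + 880) + O(21) = (1225 + 880) + I*√47 = 2105 + I*√47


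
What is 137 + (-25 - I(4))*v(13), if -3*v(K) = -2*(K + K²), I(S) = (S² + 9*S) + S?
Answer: -9691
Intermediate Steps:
I(S) = S² + 10*S
v(K) = 2*K/3 + 2*K²/3 (v(K) = -(-2)*(K + K²)/3 = -(-2*K - 2*K²)/3 = 2*K/3 + 2*K²/3)
137 + (-25 - I(4))*v(13) = 137 + (-25 - 4*(10 + 4))*((⅔)*13*(1 + 13)) = 137 + (-25 - 4*14)*((⅔)*13*14) = 137 + (-25 - 1*56)*(364/3) = 137 + (-25 - 56)*(364/3) = 137 - 81*364/3 = 137 - 9828 = -9691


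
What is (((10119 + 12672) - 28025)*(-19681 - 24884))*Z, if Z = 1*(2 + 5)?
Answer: 1632772470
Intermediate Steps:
Z = 7 (Z = 1*7 = 7)
(((10119 + 12672) - 28025)*(-19681 - 24884))*Z = (((10119 + 12672) - 28025)*(-19681 - 24884))*7 = ((22791 - 28025)*(-44565))*7 = -5234*(-44565)*7 = 233253210*7 = 1632772470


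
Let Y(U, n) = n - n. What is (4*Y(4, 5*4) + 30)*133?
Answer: 3990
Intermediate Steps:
Y(U, n) = 0
(4*Y(4, 5*4) + 30)*133 = (4*0 + 30)*133 = (0 + 30)*133 = 30*133 = 3990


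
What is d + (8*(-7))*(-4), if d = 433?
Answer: 657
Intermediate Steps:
d + (8*(-7))*(-4) = 433 + (8*(-7))*(-4) = 433 - 56*(-4) = 433 + 224 = 657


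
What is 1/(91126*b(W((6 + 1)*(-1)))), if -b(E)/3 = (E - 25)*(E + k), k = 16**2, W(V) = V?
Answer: 1/2178275904 ≈ 4.5908e-10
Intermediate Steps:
k = 256
b(E) = -3*(-25 + E)*(256 + E) (b(E) = -3*(E - 25)*(E + 256) = -3*(-25 + E)*(256 + E))
1/(91126*b(W((6 + 1)*(-1)))) = 1/(91126*(19200 - 693*(6 + 1)*(-1) - 3*(6 + 1)**2)) = 1/(91126*(19200 - 4851*(-1) - 3*(7*(-1))**2)) = 1/(91126*(19200 - 693*(-7) - 3*(-7)**2)) = 1/(91126*(19200 + 4851 - 3*49)) = 1/(91126*(19200 + 4851 - 147)) = (1/91126)/23904 = (1/91126)*(1/23904) = 1/2178275904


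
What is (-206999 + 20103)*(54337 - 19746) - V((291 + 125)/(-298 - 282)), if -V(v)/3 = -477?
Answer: -6464920967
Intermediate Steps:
V(v) = 1431 (V(v) = -3*(-477) = 1431)
(-206999 + 20103)*(54337 - 19746) - V((291 + 125)/(-298 - 282)) = (-206999 + 20103)*(54337 - 19746) - 1*1431 = -186896*34591 - 1431 = -6464919536 - 1431 = -6464920967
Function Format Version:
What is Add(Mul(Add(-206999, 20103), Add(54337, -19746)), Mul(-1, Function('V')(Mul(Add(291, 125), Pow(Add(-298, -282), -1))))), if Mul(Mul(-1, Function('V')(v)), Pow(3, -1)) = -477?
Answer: -6464920967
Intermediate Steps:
Function('V')(v) = 1431 (Function('V')(v) = Mul(-3, -477) = 1431)
Add(Mul(Add(-206999, 20103), Add(54337, -19746)), Mul(-1, Function('V')(Mul(Add(291, 125), Pow(Add(-298, -282), -1))))) = Add(Mul(Add(-206999, 20103), Add(54337, -19746)), Mul(-1, 1431)) = Add(Mul(-186896, 34591), -1431) = Add(-6464919536, -1431) = -6464920967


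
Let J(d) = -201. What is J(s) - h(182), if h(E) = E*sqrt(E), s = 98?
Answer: -201 - 182*sqrt(182) ≈ -2656.3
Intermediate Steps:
h(E) = E**(3/2)
J(s) - h(182) = -201 - 182**(3/2) = -201 - 182*sqrt(182)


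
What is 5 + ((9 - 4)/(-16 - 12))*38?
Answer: -25/14 ≈ -1.7857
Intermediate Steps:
5 + ((9 - 4)/(-16 - 12))*38 = 5 + (5/(-28))*38 = 5 + (5*(-1/28))*38 = 5 - 5/28*38 = 5 - 95/14 = -25/14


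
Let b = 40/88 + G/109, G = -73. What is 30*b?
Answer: -7740/1199 ≈ -6.4554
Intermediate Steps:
b = -258/1199 (b = 40/88 - 73/109 = 40*(1/88) - 73*1/109 = 5/11 - 73/109 = -258/1199 ≈ -0.21518)
30*b = 30*(-258/1199) = -7740/1199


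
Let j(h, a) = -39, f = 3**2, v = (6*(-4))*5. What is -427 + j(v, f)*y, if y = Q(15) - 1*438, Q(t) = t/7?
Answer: 116000/7 ≈ 16571.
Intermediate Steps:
v = -120 (v = -24*5 = -120)
Q(t) = t/7 (Q(t) = t*(1/7) = t/7)
f = 9
y = -3051/7 (y = (1/7)*15 - 1*438 = 15/7 - 438 = -3051/7 ≈ -435.86)
-427 + j(v, f)*y = -427 - 39*(-3051/7) = -427 + 118989/7 = 116000/7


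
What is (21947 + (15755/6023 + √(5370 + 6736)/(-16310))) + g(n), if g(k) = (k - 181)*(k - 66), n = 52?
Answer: 143080074/6023 - √12106/16310 ≈ 23756.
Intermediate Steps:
g(k) = (-181 + k)*(-66 + k)
(21947 + (15755/6023 + √(5370 + 6736)/(-16310))) + g(n) = (21947 + (15755/6023 + √(5370 + 6736)/(-16310))) + (11946 + 52² - 247*52) = (21947 + (15755*(1/6023) + √12106*(-1/16310))) + (11946 + 2704 - 12844) = (21947 + (15755/6023 - √12106/16310)) + 1806 = (132202536/6023 - √12106/16310) + 1806 = 143080074/6023 - √12106/16310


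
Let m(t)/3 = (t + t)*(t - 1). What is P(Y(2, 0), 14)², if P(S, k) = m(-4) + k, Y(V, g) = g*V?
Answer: 17956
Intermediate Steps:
m(t) = 6*t*(-1 + t) (m(t) = 3*((t + t)*(t - 1)) = 3*((2*t)*(-1 + t)) = 3*(2*t*(-1 + t)) = 6*t*(-1 + t))
Y(V, g) = V*g
P(S, k) = 120 + k (P(S, k) = 6*(-4)*(-1 - 4) + k = 6*(-4)*(-5) + k = 120 + k)
P(Y(2, 0), 14)² = (120 + 14)² = 134² = 17956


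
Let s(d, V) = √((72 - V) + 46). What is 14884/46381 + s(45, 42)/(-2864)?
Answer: 14884/46381 - √19/1432 ≈ 0.31786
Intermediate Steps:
s(d, V) = √(118 - V)
14884/46381 + s(45, 42)/(-2864) = 14884/46381 + √(118 - 1*42)/(-2864) = 14884*(1/46381) + √(118 - 42)*(-1/2864) = 14884/46381 + √76*(-1/2864) = 14884/46381 + (2*√19)*(-1/2864) = 14884/46381 - √19/1432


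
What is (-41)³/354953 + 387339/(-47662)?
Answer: -140772052769/16917769886 ≈ -8.3210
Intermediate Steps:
(-41)³/354953 + 387339/(-47662) = -68921*1/354953 + 387339*(-1/47662) = -68921/354953 - 387339/47662 = -140772052769/16917769886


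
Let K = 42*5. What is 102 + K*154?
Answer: 32442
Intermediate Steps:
K = 210
102 + K*154 = 102 + 210*154 = 102 + 32340 = 32442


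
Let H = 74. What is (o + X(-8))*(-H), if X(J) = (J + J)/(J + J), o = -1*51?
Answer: 3700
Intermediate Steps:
o = -51
X(J) = 1 (X(J) = (2*J)/((2*J)) = (2*J)*(1/(2*J)) = 1)
(o + X(-8))*(-H) = (-51 + 1)*(-1*74) = -50*(-74) = 3700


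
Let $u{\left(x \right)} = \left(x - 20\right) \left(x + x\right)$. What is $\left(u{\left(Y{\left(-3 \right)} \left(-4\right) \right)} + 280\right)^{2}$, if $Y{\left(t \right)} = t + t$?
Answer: $222784$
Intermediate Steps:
$Y{\left(t \right)} = 2 t$
$u{\left(x \right)} = 2 x \left(-20 + x\right)$ ($u{\left(x \right)} = \left(-20 + x\right) 2 x = 2 x \left(-20 + x\right)$)
$\left(u{\left(Y{\left(-3 \right)} \left(-4\right) \right)} + 280\right)^{2} = \left(2 \cdot 2 \left(-3\right) \left(-4\right) \left(-20 + 2 \left(-3\right) \left(-4\right)\right) + 280\right)^{2} = \left(2 \left(\left(-6\right) \left(-4\right)\right) \left(-20 - -24\right) + 280\right)^{2} = \left(2 \cdot 24 \left(-20 + 24\right) + 280\right)^{2} = \left(2 \cdot 24 \cdot 4 + 280\right)^{2} = \left(192 + 280\right)^{2} = 472^{2} = 222784$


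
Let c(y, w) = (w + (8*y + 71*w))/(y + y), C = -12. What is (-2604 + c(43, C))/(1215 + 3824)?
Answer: -112232/216677 ≈ -0.51797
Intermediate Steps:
c(y, w) = (8*y + 72*w)/(2*y) (c(y, w) = (8*y + 72*w)/((2*y)) = (8*y + 72*w)*(1/(2*y)) = (8*y + 72*w)/(2*y))
(-2604 + c(43, C))/(1215 + 3824) = (-2604 + (4 + 36*(-12)/43))/(1215 + 3824) = (-2604 + (4 + 36*(-12)*(1/43)))/5039 = (-2604 + (4 - 432/43))*(1/5039) = (-2604 - 260/43)*(1/5039) = -112232/43*1/5039 = -112232/216677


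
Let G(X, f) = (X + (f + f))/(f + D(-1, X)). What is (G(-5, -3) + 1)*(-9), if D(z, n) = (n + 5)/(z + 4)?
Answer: -42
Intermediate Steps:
D(z, n) = (5 + n)/(4 + z)
G(X, f) = (X + 2*f)/(5/3 + f + X/3) (G(X, f) = (X + (f + f))/(f + (5 + X)/(4 - 1)) = (X + 2*f)/(f + (5 + X)/3) = (X + 2*f)/(f + (5/3 + X/3)) = (X + 2*f)/(5/3 + f + X/3))
(G(-5, -3) + 1)*(-9) = (3*(-5 + 2*(-3))/(5 - 5 + 3*(-3)) + 1)*(-9) = (3*(-5 - 6)/(5 - 5 - 9) + 1)*(-9) = (3*(-11)/(-9) + 1)*(-9) = (3*(-1/9)*(-11) + 1)*(-9) = (11/3 + 1)*(-9) = (14/3)*(-9) = -42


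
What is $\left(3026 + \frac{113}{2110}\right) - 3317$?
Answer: $- \frac{613897}{2110} \approx -290.95$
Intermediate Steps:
$\left(3026 + \frac{113}{2110}\right) - 3317 = \frac{6384973}{2110} - 3317 = - \frac{613897}{2110}$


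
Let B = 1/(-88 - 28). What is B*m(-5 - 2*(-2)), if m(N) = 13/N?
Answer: 13/116 ≈ 0.11207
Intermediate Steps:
B = -1/116 (B = 1/(-116) = -1/116 ≈ -0.0086207)
B*m(-5 - 2*(-2)) = -13/(116*(-5 - 2*(-2))) = -13/(116*(-5 + 4)) = -13/(116*(-1)) = -13*(-1)/116 = -1/116*(-13) = 13/116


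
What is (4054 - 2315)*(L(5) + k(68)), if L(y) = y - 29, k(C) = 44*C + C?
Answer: 5279604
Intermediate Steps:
k(C) = 45*C
L(y) = -29 + y
(4054 - 2315)*(L(5) + k(68)) = (4054 - 2315)*((-29 + 5) + 45*68) = 1739*(-24 + 3060) = 1739*3036 = 5279604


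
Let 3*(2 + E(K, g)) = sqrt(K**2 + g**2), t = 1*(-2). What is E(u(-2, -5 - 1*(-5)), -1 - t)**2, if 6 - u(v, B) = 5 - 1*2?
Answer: (6 - sqrt(10))**2/9 ≈ 0.89474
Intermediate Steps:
t = -2
u(v, B) = 3 (u(v, B) = 6 - (5 - 1*2) = 6 - (5 - 2) = 6 - 1*3 = 6 - 3 = 3)
E(K, g) = -2 + sqrt(K**2 + g**2)/3
E(u(-2, -5 - 1*(-5)), -1 - t)**2 = (-2 + sqrt(3**2 + (-1 - 1*(-2))**2)/3)**2 = (-2 + sqrt(9 + (-1 + 2)**2)/3)**2 = (-2 + sqrt(9 + 1**2)/3)**2 = (-2 + sqrt(9 + 1)/3)**2 = (-2 + sqrt(10)/3)**2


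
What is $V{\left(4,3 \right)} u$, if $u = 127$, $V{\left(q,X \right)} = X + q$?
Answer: $889$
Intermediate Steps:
$V{\left(4,3 \right)} u = \left(3 + 4\right) 127 = 7 \cdot 127 = 889$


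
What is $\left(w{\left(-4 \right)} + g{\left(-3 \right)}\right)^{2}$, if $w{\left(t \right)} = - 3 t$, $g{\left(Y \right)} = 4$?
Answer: $256$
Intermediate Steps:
$\left(w{\left(-4 \right)} + g{\left(-3 \right)}\right)^{2} = \left(\left(-3\right) \left(-4\right) + 4\right)^{2} = \left(12 + 4\right)^{2} = 16^{2} = 256$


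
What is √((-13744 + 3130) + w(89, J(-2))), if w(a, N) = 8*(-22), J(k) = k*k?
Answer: I*√10790 ≈ 103.87*I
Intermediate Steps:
J(k) = k²
w(a, N) = -176
√((-13744 + 3130) + w(89, J(-2))) = √((-13744 + 3130) - 176) = √(-10614 - 176) = √(-10790) = I*√10790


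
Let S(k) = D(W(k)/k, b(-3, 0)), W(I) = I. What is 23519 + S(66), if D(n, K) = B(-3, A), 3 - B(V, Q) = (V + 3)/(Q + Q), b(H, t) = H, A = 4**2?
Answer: 23522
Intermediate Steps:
A = 16
B(V, Q) = 3 - (3 + V)/(2*Q) (B(V, Q) = 3 - (V + 3)/(Q + Q) = 3 - (3 + V)/(2*Q))
D(n, K) = 3 (D(n, K) = (1/2)*(-3 - 1*(-3) + 6*16)/16 = (1/2)*(1/16)*(-3 + 3 + 96) = (1/2)*(1/16)*96 = 3)
S(k) = 3
23519 + S(66) = 23519 + 3 = 23522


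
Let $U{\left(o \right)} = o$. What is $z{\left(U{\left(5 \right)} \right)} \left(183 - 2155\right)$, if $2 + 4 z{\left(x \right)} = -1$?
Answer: $1479$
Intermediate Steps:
$z{\left(x \right)} = - \frac{3}{4}$ ($z{\left(x \right)} = - \frac{1}{2} + \frac{1}{4} \left(-1\right) = - \frac{1}{2} - \frac{1}{4} = - \frac{3}{4}$)
$z{\left(U{\left(5 \right)} \right)} \left(183 - 2155\right) = - \frac{3 \left(183 - 2155\right)}{4} = \left(- \frac{3}{4}\right) \left(-1972\right) = 1479$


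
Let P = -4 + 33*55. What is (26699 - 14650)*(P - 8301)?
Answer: -78198010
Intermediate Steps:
P = 1811 (P = -4 + 1815 = 1811)
(26699 - 14650)*(P - 8301) = (26699 - 14650)*(1811 - 8301) = 12049*(-6490) = -78198010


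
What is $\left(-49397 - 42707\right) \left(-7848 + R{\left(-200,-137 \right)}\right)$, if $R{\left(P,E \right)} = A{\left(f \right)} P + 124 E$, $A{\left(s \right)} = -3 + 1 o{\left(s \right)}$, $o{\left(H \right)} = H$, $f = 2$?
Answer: $2269074144$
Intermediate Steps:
$A{\left(s \right)} = -3 + s$ ($A{\left(s \right)} = -3 + 1 s = -3 + s$)
$R{\left(P,E \right)} = - P + 124 E$ ($R{\left(P,E \right)} = \left(-3 + 2\right) P + 124 E = - P + 124 E$)
$\left(-49397 - 42707\right) \left(-7848 + R{\left(-200,-137 \right)}\right) = \left(-49397 - 42707\right) \left(-7848 + \left(\left(-1\right) \left(-200\right) + 124 \left(-137\right)\right)\right) = - 92104 \left(-7848 + \left(200 - 16988\right)\right) = - 92104 \left(-7848 - 16788\right) = \left(-92104\right) \left(-24636\right) = 2269074144$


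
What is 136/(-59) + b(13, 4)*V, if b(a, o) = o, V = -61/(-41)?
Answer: 8820/2419 ≈ 3.6461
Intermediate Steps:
V = 61/41 (V = -61*(-1/41) = 61/41 ≈ 1.4878)
136/(-59) + b(13, 4)*V = 136/(-59) + 4*(61/41) = 136*(-1/59) + 244/41 = -136/59 + 244/41 = 8820/2419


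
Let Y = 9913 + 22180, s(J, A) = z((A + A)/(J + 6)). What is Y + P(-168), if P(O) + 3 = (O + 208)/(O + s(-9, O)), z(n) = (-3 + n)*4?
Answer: 2150040/67 ≈ 32090.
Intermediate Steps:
z(n) = -12 + 4*n
s(J, A) = -12 + 8*A/(6 + J) (s(J, A) = -12 + 4*((A + A)/(J + 6)) = -12 + 4*((2*A)/(6 + J)) = -12 + 4*(2*A/(6 + J)) = -12 + 8*A/(6 + J))
Y = 32093
P(O) = -3 + (208 + O)/(-12 - 5*O/3) (P(O) = -3 + (O + 208)/(O + 4*(-18 - 3*(-9) + 2*O)/(6 - 9)) = -3 + (208 + O)/(O + 4*(-18 + 27 + 2*O)/(-3)) = -3 + (208 + O)/(O + 4*(-⅓)*(9 + 2*O)) = -3 + (208 + O)/(O + (-12 - 8*O/3)) = -3 + (208 + O)/(-12 - 5*O/3))
Y + P(-168) = 32093 + 6*(122 + 3*(-168))/(-36 - 5*(-168)) = 32093 + 6*(122 - 504)/(-36 + 840) = 32093 + 6*(-382)/804 = 32093 + 6*(1/804)*(-382) = 32093 - 191/67 = 2150040/67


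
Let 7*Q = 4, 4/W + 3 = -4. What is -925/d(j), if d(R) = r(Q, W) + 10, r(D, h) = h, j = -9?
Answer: -6475/66 ≈ -98.106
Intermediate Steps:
W = -4/7 (W = 4/(-3 - 4) = 4/(-7) = 4*(-⅐) = -4/7 ≈ -0.57143)
Q = 4/7 (Q = (⅐)*4 = 4/7 ≈ 0.57143)
d(R) = 66/7 (d(R) = -4/7 + 10 = 66/7)
-925/d(j) = -925/66/7 = -925*7/66 = -6475/66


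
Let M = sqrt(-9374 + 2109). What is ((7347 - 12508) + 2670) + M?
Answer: -2491 + I*sqrt(7265) ≈ -2491.0 + 85.235*I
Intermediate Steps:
M = I*sqrt(7265) (M = sqrt(-7265) = I*sqrt(7265) ≈ 85.235*I)
((7347 - 12508) + 2670) + M = ((7347 - 12508) + 2670) + I*sqrt(7265) = (-5161 + 2670) + I*sqrt(7265) = -2491 + I*sqrt(7265)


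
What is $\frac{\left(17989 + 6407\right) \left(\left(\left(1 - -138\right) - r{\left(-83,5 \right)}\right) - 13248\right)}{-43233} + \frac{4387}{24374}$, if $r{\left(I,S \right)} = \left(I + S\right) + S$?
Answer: $\frac{2583920542305}{351253714} \approx 7356.3$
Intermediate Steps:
$r{\left(I,S \right)} = I + 2 S$
$\frac{\left(17989 + 6407\right) \left(\left(\left(1 - -138\right) - r{\left(-83,5 \right)}\right) - 13248\right)}{-43233} + \frac{4387}{24374} = \frac{\left(17989 + 6407\right) \left(\left(\left(1 - -138\right) - \left(-83 + 2 \cdot 5\right)\right) - 13248\right)}{-43233} + \frac{4387}{24374} = 24396 \left(\left(\left(1 + 138\right) - \left(-83 + 10\right)\right) - 13248\right) \left(- \frac{1}{43233}\right) + 4387 \cdot \frac{1}{24374} = 24396 \left(\left(139 - -73\right) - 13248\right) \left(- \frac{1}{43233}\right) + \frac{4387}{24374} = 24396 \left(\left(139 + 73\right) - 13248\right) \left(- \frac{1}{43233}\right) + \frac{4387}{24374} = 24396 \left(212 - 13248\right) \left(- \frac{1}{43233}\right) + \frac{4387}{24374} = 24396 \left(-13036\right) \left(- \frac{1}{43233}\right) + \frac{4387}{24374} = \left(-318026256\right) \left(- \frac{1}{43233}\right) + \frac{4387}{24374} = \frac{106008752}{14411} + \frac{4387}{24374} = \frac{2583920542305}{351253714}$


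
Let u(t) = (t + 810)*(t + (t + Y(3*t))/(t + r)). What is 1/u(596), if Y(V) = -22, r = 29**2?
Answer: 1437/1204978556 ≈ 1.1926e-6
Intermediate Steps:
r = 841
u(t) = (810 + t)*(t + (-22 + t)/(841 + t)) (u(t) = (t + 810)*(t + (t - 22)/(t + 841)) = (810 + t)*(t + (-22 + t)/(841 + t)))
1/u(596) = 1/((-17820 + 596**3 + 1652*596**2 + 681998*596)/(841 + 596)) = 1/((-17820 + 211708736 + 1652*355216 + 406470808)/1437) = 1/((-17820 + 211708736 + 586816832 + 406470808)/1437) = 1/((1/1437)*1204978556) = 1/(1204978556/1437) = 1437/1204978556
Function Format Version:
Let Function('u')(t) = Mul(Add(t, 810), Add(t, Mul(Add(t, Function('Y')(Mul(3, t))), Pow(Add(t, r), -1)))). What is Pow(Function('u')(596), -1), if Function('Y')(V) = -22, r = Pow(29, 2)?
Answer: Rational(1437, 1204978556) ≈ 1.1926e-6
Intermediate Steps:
r = 841
Function('u')(t) = Mul(Add(810, t), Add(t, Mul(Pow(Add(841, t), -1), Add(-22, t)))) (Function('u')(t) = Mul(Add(t, 810), Add(t, Mul(Add(t, -22), Pow(Add(t, 841), -1)))) = Mul(Add(810, t), Add(t, Mul(Add(-22, t), Pow(Add(841, t), -1)))) = Mul(Add(810, t), Add(t, Mul(Pow(Add(841, t), -1), Add(-22, t)))))
Pow(Function('u')(596), -1) = Pow(Mul(Pow(Add(841, 596), -1), Add(-17820, Pow(596, 3), Mul(1652, Pow(596, 2)), Mul(681998, 596))), -1) = Pow(Mul(Pow(1437, -1), Add(-17820, 211708736, Mul(1652, 355216), 406470808)), -1) = Pow(Mul(Rational(1, 1437), Add(-17820, 211708736, 586816832, 406470808)), -1) = Pow(Mul(Rational(1, 1437), 1204978556), -1) = Pow(Rational(1204978556, 1437), -1) = Rational(1437, 1204978556)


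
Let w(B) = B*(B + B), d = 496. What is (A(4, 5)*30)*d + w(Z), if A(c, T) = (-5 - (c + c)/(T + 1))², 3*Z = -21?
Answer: 1790854/3 ≈ 5.9695e+5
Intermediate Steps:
Z = -7 (Z = (⅓)*(-21) = -7)
A(c, T) = (-5 - 2*c/(1 + T))²
w(B) = 2*B² (w(B) = B*(2*B) = 2*B²)
(A(4, 5)*30)*d + w(Z) = (((5 + 2*4 + 5*5)²/(1 + 5)²)*30)*496 + 2*(-7)² = (((5 + 8 + 25)²/6²)*30)*496 + 2*49 = (((1/36)*38²)*30)*496 + 98 = (((1/36)*1444)*30)*496 + 98 = ((361/9)*30)*496 + 98 = (3610/3)*496 + 98 = 1790560/3 + 98 = 1790854/3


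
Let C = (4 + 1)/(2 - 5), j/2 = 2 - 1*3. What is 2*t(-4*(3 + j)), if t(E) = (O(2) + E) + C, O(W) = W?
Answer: -22/3 ≈ -7.3333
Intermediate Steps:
j = -2 (j = 2*(2 - 1*3) = 2*(2 - 3) = 2*(-1) = -2)
C = -5/3 (C = 5/(-3) = 5*(-1/3) = -5/3 ≈ -1.6667)
t(E) = 1/3 + E (t(E) = (2 + E) - 5/3 = 1/3 + E)
2*t(-4*(3 + j)) = 2*(1/3 - 4*(3 - 2)) = 2*(1/3 - 4*1) = 2*(1/3 - 4) = 2*(-11/3) = -22/3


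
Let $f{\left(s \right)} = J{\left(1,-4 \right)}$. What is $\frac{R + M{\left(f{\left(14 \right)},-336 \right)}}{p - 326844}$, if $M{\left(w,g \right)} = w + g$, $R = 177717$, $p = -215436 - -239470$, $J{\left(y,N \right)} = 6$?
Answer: $- \frac{177387}{302810} \approx -0.5858$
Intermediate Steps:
$p = 24034$ ($p = -215436 + 239470 = 24034$)
$f{\left(s \right)} = 6$
$M{\left(w,g \right)} = g + w$
$\frac{R + M{\left(f{\left(14 \right)},-336 \right)}}{p - 326844} = \frac{177717 + \left(-336 + 6\right)}{24034 - 326844} = \frac{177717 - 330}{-302810} = 177387 \left(- \frac{1}{302810}\right) = - \frac{177387}{302810}$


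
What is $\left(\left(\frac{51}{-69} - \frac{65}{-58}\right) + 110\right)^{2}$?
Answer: $\frac{21682268001}{1779556} \approx 12184.0$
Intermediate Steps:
$\left(\left(\frac{51}{-69} - \frac{65}{-58}\right) + 110\right)^{2} = \left(\left(51 \left(- \frac{1}{69}\right) - - \frac{65}{58}\right) + 110\right)^{2} = \left(\left(- \frac{17}{23} + \frac{65}{58}\right) + 110\right)^{2} = \left(\frac{509}{1334} + 110\right)^{2} = \left(\frac{147249}{1334}\right)^{2} = \frac{21682268001}{1779556}$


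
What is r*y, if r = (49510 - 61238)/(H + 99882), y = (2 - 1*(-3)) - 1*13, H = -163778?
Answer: -11728/7987 ≈ -1.4684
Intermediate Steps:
y = -8 (y = (2 + 3) - 13 = 5 - 13 = -8)
r = 1466/7987 (r = (49510 - 61238)/(-163778 + 99882) = -11728/(-63896) = -11728*(-1/63896) = 1466/7987 ≈ 0.18355)
r*y = (1466/7987)*(-8) = -11728/7987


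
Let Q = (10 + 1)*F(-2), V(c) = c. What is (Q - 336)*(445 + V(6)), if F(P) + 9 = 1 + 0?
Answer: -191224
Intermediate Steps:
F(P) = -8 (F(P) = -9 + (1 + 0) = -9 + 1 = -8)
Q = -88 (Q = (10 + 1)*(-8) = 11*(-8) = -88)
(Q - 336)*(445 + V(6)) = (-88 - 336)*(445 + 6) = -424*451 = -191224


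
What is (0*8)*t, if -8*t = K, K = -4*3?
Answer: 0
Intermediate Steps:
K = -12
t = 3/2 (t = -⅛*(-12) = 3/2 ≈ 1.5000)
(0*8)*t = (0*8)*(3/2) = 0*(3/2) = 0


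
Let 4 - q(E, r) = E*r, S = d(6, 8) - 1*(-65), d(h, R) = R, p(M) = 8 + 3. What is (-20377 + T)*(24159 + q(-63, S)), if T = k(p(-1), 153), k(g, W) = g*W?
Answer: -537676828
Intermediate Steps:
p(M) = 11
k(g, W) = W*g
T = 1683 (T = 153*11 = 1683)
S = 73 (S = 8 - 1*(-65) = 8 + 65 = 73)
q(E, r) = 4 - E*r
(-20377 + T)*(24159 + q(-63, S)) = (-20377 + 1683)*(24159 + (4 - 1*(-63)*73)) = -18694*(24159 + (4 + 4599)) = -18694*(24159 + 4603) = -18694*28762 = -537676828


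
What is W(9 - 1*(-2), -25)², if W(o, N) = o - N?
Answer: 1296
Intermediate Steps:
W(9 - 1*(-2), -25)² = ((9 - 1*(-2)) - 1*(-25))² = ((9 + 2) + 25)² = (11 + 25)² = 36² = 1296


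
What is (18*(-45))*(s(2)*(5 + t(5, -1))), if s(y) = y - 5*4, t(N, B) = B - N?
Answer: -14580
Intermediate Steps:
s(y) = -20 + y (s(y) = y - 20 = -20 + y)
(18*(-45))*(s(2)*(5 + t(5, -1))) = (18*(-45))*((-20 + 2)*(5 + (-1 - 1*5))) = -(-14580)*(5 + (-1 - 5)) = -(-14580)*(5 - 6) = -(-14580)*(-1) = -810*18 = -14580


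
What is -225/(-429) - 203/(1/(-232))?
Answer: 6734803/143 ≈ 47097.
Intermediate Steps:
-225/(-429) - 203/(1/(-232)) = -225*(-1/429) - 203/(-1/232) = 75/143 - 203*(-232) = 75/143 + 47096 = 6734803/143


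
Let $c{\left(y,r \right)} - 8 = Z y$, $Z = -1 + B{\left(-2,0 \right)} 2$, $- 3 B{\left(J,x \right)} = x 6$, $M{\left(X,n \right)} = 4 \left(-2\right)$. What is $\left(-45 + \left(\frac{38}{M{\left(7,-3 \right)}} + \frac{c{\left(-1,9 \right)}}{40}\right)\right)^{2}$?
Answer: $\frac{3924361}{1600} \approx 2452.7$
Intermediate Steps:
$M{\left(X,n \right)} = -8$
$B{\left(J,x \right)} = - 2 x$ ($B{\left(J,x \right)} = - \frac{x 6}{3} = - \frac{6 x}{3} = - 2 x$)
$Z = -1$ ($Z = -1 + \left(-2\right) 0 \cdot 2 = -1 + 0 \cdot 2 = -1 + 0 = -1$)
$c{\left(y,r \right)} = 8 - y$
$\left(-45 + \left(\frac{38}{M{\left(7,-3 \right)}} + \frac{c{\left(-1,9 \right)}}{40}\right)\right)^{2} = \left(-45 + \left(\frac{38}{-8} + \frac{8 - -1}{40}\right)\right)^{2} = \left(-45 + \left(38 \left(- \frac{1}{8}\right) + \left(8 + 1\right) \frac{1}{40}\right)\right)^{2} = \left(-45 + \left(- \frac{19}{4} + 9 \cdot \frac{1}{40}\right)\right)^{2} = \left(-45 + \left(- \frac{19}{4} + \frac{9}{40}\right)\right)^{2} = \left(-45 - \frac{181}{40}\right)^{2} = \left(- \frac{1981}{40}\right)^{2} = \frac{3924361}{1600}$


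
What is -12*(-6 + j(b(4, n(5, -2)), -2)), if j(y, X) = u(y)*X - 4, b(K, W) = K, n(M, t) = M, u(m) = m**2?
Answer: 504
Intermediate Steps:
j(y, X) = -4 + X*y**2 (j(y, X) = y**2*X - 4 = X*y**2 - 4 = -4 + X*y**2)
-12*(-6 + j(b(4, n(5, -2)), -2)) = -12*(-6 + (-4 - 2*4**2)) = -12*(-6 + (-4 - 2*16)) = -12*(-6 + (-4 - 32)) = -12*(-6 - 36) = -12*(-42) = 504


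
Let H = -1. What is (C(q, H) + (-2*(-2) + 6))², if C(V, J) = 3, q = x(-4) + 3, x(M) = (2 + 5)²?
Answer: 169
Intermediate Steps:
x(M) = 49 (x(M) = 7² = 49)
q = 52 (q = 49 + 3 = 52)
(C(q, H) + (-2*(-2) + 6))² = (3 + (-2*(-2) + 6))² = (3 + (4 + 6))² = (3 + 10)² = 13² = 169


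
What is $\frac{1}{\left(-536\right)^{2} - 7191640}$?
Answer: $- \frac{1}{6904344} \approx -1.4484 \cdot 10^{-7}$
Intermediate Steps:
$\frac{1}{\left(-536\right)^{2} - 7191640} = \frac{1}{287296 - 7191640} = \frac{1}{-6904344} = - \frac{1}{6904344}$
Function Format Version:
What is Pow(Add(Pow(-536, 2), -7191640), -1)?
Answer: Rational(-1, 6904344) ≈ -1.4484e-7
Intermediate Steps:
Pow(Add(Pow(-536, 2), -7191640), -1) = Pow(Add(287296, -7191640), -1) = Pow(-6904344, -1) = Rational(-1, 6904344)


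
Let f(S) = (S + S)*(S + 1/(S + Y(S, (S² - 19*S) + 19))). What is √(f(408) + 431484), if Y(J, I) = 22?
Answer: 2*√8833758105/215 ≈ 874.31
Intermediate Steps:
f(S) = 2*S*(S + 1/(22 + S)) (f(S) = (S + S)*(S + 1/(S + 22)) = (2*S)*(S + 1/(22 + S)) = 2*S*(S + 1/(22 + S)))
√(f(408) + 431484) = √(2*408*(1 + 408² + 22*408)/(22 + 408) + 431484) = √(2*408*(1 + 166464 + 8976)/430 + 431484) = √(2*408*(1/430)*175441 + 431484) = √(71579928/215 + 431484) = √(164348988/215) = 2*√8833758105/215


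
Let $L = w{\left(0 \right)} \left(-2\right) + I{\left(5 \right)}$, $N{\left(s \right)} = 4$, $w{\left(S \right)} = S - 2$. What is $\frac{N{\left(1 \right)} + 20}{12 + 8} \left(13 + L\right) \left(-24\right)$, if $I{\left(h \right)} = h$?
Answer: $- \frac{3168}{5} \approx -633.6$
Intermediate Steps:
$w{\left(S \right)} = -2 + S$ ($w{\left(S \right)} = S - 2 = -2 + S$)
$L = 9$ ($L = \left(-2 + 0\right) \left(-2\right) + 5 = \left(-2\right) \left(-2\right) + 5 = 4 + 5 = 9$)
$\frac{N{\left(1 \right)} + 20}{12 + 8} \left(13 + L\right) \left(-24\right) = \frac{4 + 20}{12 + 8} \left(13 + 9\right) \left(-24\right) = \frac{24}{20} \cdot 22 \left(-24\right) = 24 \cdot \frac{1}{20} \cdot 22 \left(-24\right) = \frac{6}{5} \cdot 22 \left(-24\right) = \frac{132}{5} \left(-24\right) = - \frac{3168}{5}$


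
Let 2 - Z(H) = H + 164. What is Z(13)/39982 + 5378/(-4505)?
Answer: -215811571/180118910 ≈ -1.1982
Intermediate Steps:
Z(H) = -162 - H (Z(H) = 2 - (H + 164) = 2 - (164 + H) = 2 + (-164 - H) = -162 - H)
Z(13)/39982 + 5378/(-4505) = (-162 - 1*13)/39982 + 5378/(-4505) = (-162 - 13)*(1/39982) + 5378*(-1/4505) = -175*1/39982 - 5378/4505 = -175/39982 - 5378/4505 = -215811571/180118910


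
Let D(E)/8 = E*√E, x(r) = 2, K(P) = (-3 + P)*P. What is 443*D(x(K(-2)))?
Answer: 7088*√2 ≈ 10024.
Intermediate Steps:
K(P) = P*(-3 + P)
D(E) = 8*E^(3/2) (D(E) = 8*(E*√E) = 8*E^(3/2))
443*D(x(K(-2))) = 443*(8*2^(3/2)) = 443*(8*(2*√2)) = 443*(16*√2) = 7088*√2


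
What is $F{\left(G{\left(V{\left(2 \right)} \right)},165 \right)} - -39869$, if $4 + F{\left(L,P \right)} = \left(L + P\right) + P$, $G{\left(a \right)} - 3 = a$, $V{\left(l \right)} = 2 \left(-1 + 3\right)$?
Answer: $40202$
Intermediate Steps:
$V{\left(l \right)} = 4$ ($V{\left(l \right)} = 2 \cdot 2 = 4$)
$G{\left(a \right)} = 3 + a$
$F{\left(L,P \right)} = -4 + L + 2 P$ ($F{\left(L,P \right)} = -4 + \left(\left(L + P\right) + P\right) = -4 + \left(L + 2 P\right) = -4 + L + 2 P$)
$F{\left(G{\left(V{\left(2 \right)} \right)},165 \right)} - -39869 = \left(-4 + \left(3 + 4\right) + 2 \cdot 165\right) - -39869 = \left(-4 + 7 + 330\right) + 39869 = 333 + 39869 = 40202$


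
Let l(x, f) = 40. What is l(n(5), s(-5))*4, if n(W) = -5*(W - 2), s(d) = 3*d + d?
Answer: 160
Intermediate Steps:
s(d) = 4*d
n(W) = 10 - 5*W (n(W) = -5*(-2 + W) = 10 - 5*W)
l(n(5), s(-5))*4 = 40*4 = 160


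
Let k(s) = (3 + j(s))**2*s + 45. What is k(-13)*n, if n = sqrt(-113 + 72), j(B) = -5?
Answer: -7*I*sqrt(41) ≈ -44.822*I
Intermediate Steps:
k(s) = 45 + 4*s (k(s) = (3 - 5)**2*s + 45 = (-2)**2*s + 45 = 4*s + 45 = 45 + 4*s)
n = I*sqrt(41) (n = sqrt(-41) = I*sqrt(41) ≈ 6.4031*I)
k(-13)*n = (45 + 4*(-13))*(I*sqrt(41)) = (45 - 52)*(I*sqrt(41)) = -7*I*sqrt(41)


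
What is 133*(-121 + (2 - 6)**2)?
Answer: -13965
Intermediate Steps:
133*(-121 + (2 - 6)**2) = 133*(-121 + (-4)**2) = 133*(-121 + 16) = 133*(-105) = -13965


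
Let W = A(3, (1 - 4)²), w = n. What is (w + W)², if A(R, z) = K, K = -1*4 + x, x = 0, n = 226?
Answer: 49284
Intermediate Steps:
w = 226
K = -4 (K = -1*4 + 0 = -4 + 0 = -4)
A(R, z) = -4
W = -4
(w + W)² = (226 - 4)² = 222² = 49284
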